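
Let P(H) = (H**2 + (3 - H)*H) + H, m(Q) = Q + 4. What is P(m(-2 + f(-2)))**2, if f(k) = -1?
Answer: 16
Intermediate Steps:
m(Q) = 4 + Q
P(H) = H + H**2 + H*(3 - H) (P(H) = (H**2 + H*(3 - H)) + H = H + H**2 + H*(3 - H))
P(m(-2 + f(-2)))**2 = (4*(4 + (-2 - 1)))**2 = (4*(4 - 3))**2 = (4*1)**2 = 4**2 = 16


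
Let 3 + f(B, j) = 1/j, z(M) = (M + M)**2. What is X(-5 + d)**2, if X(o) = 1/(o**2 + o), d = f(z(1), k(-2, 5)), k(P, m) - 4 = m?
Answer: 6561/19377604 ≈ 0.00033859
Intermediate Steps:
k(P, m) = 4 + m
z(M) = 4*M**2 (z(M) = (2*M)**2 = 4*M**2)
f(B, j) = -3 + 1/j
d = -26/9 (d = -3 + 1/(4 + 5) = -3 + 1/9 = -26/9 ≈ -2.8889)
X(o) = 1/(o + o**2)
X(-5 + d)**2 = (1/((-5 - 26/9)*(1 + (-5 - 26/9))))**2 = (1/((-71/9)*(1 - 71/9)))**2 = (-9/(71*(-62/9)))**2 = (-9/71*(-9/62))**2 = (81/4402)**2 = 6561/19377604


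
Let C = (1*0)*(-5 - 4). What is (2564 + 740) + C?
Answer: 3304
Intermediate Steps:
C = 0 (C = 0*(-9) = 0)
(2564 + 740) + C = (2564 + 740) + 0 = 3304 + 0 = 3304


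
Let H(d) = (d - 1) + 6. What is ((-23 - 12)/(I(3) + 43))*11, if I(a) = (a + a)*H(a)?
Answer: -55/13 ≈ -4.2308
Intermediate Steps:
H(d) = 5 + d (H(d) = (-1 + d) + 6 = 5 + d)
I(a) = 2*a*(5 + a) (I(a) = (a + a)*(5 + a) = (2*a)*(5 + a) = 2*a*(5 + a))
((-23 - 12)/(I(3) + 43))*11 = ((-23 - 12)/(2*3*(5 + 3) + 43))*11 = -35/(2*3*8 + 43)*11 = -35/(48 + 43)*11 = -35/91*11 = -35*1/91*11 = -5/13*11 = -55/13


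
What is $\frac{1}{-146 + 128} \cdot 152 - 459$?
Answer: $- \frac{4207}{9} \approx -467.44$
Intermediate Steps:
$\frac{1}{-146 + 128} \cdot 152 - 459 = \frac{1}{-18} \cdot 152 - 459 = \left(- \frac{1}{18}\right) 152 - 459 = - \frac{76}{9} - 459 = - \frac{4207}{9}$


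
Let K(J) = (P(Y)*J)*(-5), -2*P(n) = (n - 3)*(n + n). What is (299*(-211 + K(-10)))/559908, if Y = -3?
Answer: -332189/559908 ≈ -0.59329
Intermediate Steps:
P(n) = -n*(-3 + n) (P(n) = -(n - 3)*(n + n)/2 = -(-3 + n)*2*n/2 = -n*(-3 + n))
K(J) = 90*J (K(J) = ((-3*(3 - 1*(-3)))*J)*(-5) = ((-3*(3 + 3))*J)*(-5) = ((-3*6)*J)*(-5) = -18*J*(-5) = 90*J)
(299*(-211 + K(-10)))/559908 = (299*(-211 + 90*(-10)))/559908 = (299*(-211 - 900))*(1/559908) = (299*(-1111))*(1/559908) = -332189*1/559908 = -332189/559908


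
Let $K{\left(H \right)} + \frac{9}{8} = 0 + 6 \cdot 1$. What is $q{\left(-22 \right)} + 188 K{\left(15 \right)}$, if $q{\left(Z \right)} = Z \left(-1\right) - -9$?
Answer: $\frac{1895}{2} \approx 947.5$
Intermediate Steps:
$K{\left(H \right)} = \frac{39}{8}$ ($K{\left(H \right)} = - \frac{9}{8} + \left(0 + 6 \cdot 1\right) = - \frac{9}{8} + \left(0 + 6\right) = - \frac{9}{8} + 6 = \frac{39}{8}$)
$q{\left(Z \right)} = 9 - Z$ ($q{\left(Z \right)} = - Z + 9 = 9 - Z$)
$q{\left(-22 \right)} + 188 K{\left(15 \right)} = \left(9 - -22\right) + 188 \cdot \frac{39}{8} = \left(9 + 22\right) + \frac{1833}{2} = 31 + \frac{1833}{2} = \frac{1895}{2}$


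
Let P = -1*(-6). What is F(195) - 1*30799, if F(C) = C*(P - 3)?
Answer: -30214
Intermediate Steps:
P = 6
F(C) = 3*C (F(C) = C*(6 - 3) = C*3 = 3*C)
F(195) - 1*30799 = 3*195 - 1*30799 = 585 - 30799 = -30214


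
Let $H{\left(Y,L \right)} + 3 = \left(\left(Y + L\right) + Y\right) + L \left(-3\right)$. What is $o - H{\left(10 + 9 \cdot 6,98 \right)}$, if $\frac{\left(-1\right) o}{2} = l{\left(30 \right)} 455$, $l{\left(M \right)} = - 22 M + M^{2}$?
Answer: $-218329$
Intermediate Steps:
$H{\left(Y,L \right)} = -3 - 2 L + 2 Y$ ($H{\left(Y,L \right)} = -3 + \left(\left(\left(Y + L\right) + Y\right) + L \left(-3\right)\right) = -3 - \left(- 2 Y + 2 L\right) = -3 - 2 L + 2 Y$)
$l{\left(M \right)} = M^{2} - 22 M$
$o = -218400$ ($o = - 2 \cdot 30 \left(-22 + 30\right) 455 = - 2 \cdot 30 \cdot 8 \cdot 455 = - 2 \cdot 240 \cdot 455 = \left(-2\right) 109200 = -218400$)
$o - H{\left(10 + 9 \cdot 6,98 \right)} = -218400 - \left(-3 - 196 + 2 \left(10 + 9 \cdot 6\right)\right) = -218400 - \left(-3 - 196 + 2 \left(10 + 54\right)\right) = -218400 - \left(-3 - 196 + 2 \cdot 64\right) = -218400 - \left(-3 - 196 + 128\right) = -218400 - -71 = -218400 + 71 = -218329$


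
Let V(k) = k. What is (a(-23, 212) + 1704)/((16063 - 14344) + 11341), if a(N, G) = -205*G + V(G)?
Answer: -10386/3265 ≈ -3.1810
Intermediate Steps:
a(N, G) = -204*G (a(N, G) = -205*G + G = -204*G)
(a(-23, 212) + 1704)/((16063 - 14344) + 11341) = (-204*212 + 1704)/((16063 - 14344) + 11341) = (-43248 + 1704)/(1719 + 11341) = -41544/13060 = -41544*1/13060 = -10386/3265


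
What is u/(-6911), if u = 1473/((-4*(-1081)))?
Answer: -1473/29883164 ≈ -4.9292e-5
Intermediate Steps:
u = 1473/4324 ≈ 0.34066
u/(-6911) = (1473/4324)/(-6911) = (1473/4324)*(-1/6911) = -1473/29883164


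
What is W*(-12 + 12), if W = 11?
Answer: 0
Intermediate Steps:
W*(-12 + 12) = 11*(-12 + 12) = 11*0 = 0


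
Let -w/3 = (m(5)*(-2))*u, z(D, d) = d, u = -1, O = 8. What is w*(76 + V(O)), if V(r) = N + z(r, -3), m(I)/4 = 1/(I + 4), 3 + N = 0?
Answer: -560/3 ≈ -186.67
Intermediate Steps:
N = -3 (N = -3 + 0 = -3)
m(I) = 4/(4 + I) (m(I) = 4/(I + 4) = 4/(4 + I))
V(r) = -6 (V(r) = -3 - 3 = -6)
w = -8/3 (w = -3*(4/(4 + 5))*(-2)*(-1) = -3*(4/9)*(-2)*(-1) = -(-8)*(-1)/3 = -3*8/9 = -8/3 ≈ -2.6667)
w*(76 + V(O)) = -8*(76 - 6)/3 = -8/3*70 = -560/3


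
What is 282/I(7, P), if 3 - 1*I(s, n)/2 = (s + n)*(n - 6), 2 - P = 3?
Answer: 47/15 ≈ 3.1333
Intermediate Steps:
P = -1 (P = 2 - 1*3 = 2 - 3 = -1)
I(s, n) = 6 - 2*(-6 + n)*(n + s) (I(s, n) = 6 - 2*(s + n)*(n - 6) = 6 - 2*(n + s)*(-6 + n) = 6 - 2*(-6 + n)*(n + s))
282/I(7, P) = 282/(6 - 2*(-1)² + 12*(-1) + 12*7 - 2*(-1)*7) = 282/(6 - 2*1 - 12 + 84 + 14) = 282/(6 - 2 - 12 + 84 + 14) = 282/90 = 282*(1/90) = 47/15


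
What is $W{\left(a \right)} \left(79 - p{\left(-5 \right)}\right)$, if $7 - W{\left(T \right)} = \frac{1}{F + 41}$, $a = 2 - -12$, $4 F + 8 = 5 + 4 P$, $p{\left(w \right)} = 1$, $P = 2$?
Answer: $\frac{7074}{13} \approx 544.15$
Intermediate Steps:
$F = \frac{5}{4}$ ($F = -2 + \frac{5 + 4 \cdot 2}{4} = -2 + \frac{5 + 8}{4} = -2 + \frac{1}{4} \cdot 13 = -2 + \frac{13}{4} = \frac{5}{4} \approx 1.25$)
$a = 14$ ($a = 2 + 12 = 14$)
$W{\left(T \right)} = \frac{1179}{169}$ ($W{\left(T \right)} = 7 - \frac{1}{\frac{5}{4} + 41} = 7 - \frac{1}{\frac{169}{4}} = 7 - \frac{4}{169} = \frac{1179}{169}$)
$W{\left(a \right)} \left(79 - p{\left(-5 \right)}\right) = \frac{1179 \left(79 - 1\right)}{169} = \frac{1179}{169} \cdot 78 = \frac{7074}{13}$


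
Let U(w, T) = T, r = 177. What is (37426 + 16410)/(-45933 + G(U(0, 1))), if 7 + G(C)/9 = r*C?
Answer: -53836/44403 ≈ -1.2124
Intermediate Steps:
G(C) = -63 + 1593*C (G(C) = -63 + 9*(177*C) = -63 + 1593*C)
(37426 + 16410)/(-45933 + G(U(0, 1))) = (37426 + 16410)/(-45933 + (-63 + 1593*1)) = 53836/(-45933 + (-63 + 1593)) = 53836/(-45933 + 1530) = 53836/(-44403) = 53836*(-1/44403) = -53836/44403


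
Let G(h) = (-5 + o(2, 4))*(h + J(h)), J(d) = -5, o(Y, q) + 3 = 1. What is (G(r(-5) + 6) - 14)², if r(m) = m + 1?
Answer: 49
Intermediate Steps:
o(Y, q) = -2 (o(Y, q) = -3 + 1 = -2)
r(m) = 1 + m
G(h) = 35 - 7*h (G(h) = (-5 - 2)*(h - 5) = -7*(-5 + h) = 35 - 7*h)
(G(r(-5) + 6) - 14)² = ((35 - 7*((1 - 5) + 6)) - 14)² = ((35 - 7*(-4 + 6)) - 14)² = ((35 - 7*2) - 14)² = ((35 - 14) - 14)² = (21 - 14)² = 7² = 49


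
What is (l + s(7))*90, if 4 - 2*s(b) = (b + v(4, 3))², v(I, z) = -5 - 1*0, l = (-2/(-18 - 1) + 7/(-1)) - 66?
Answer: -124650/19 ≈ -6560.5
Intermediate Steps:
l = -1385/19 (l = (-2/(-19) + 7*(-1)) - 66 = (-2*(-1/19) - 7) - 66 = (2/19 - 7) - 66 = -131/19 - 66 = -1385/19 ≈ -72.895)
v(I, z) = -5 (v(I, z) = -5 + 0 = -5)
s(b) = 2 - (-5 + b)²/2 (s(b) = 2 - (b - 5)²/2 = 2 - (-5 + b)²/2)
(l + s(7))*90 = (-1385/19 + (2 - (-5 + 7)²/2))*90 = (-1385/19 + (2 - ½*2²))*90 = (-1385/19 + (2 - ½*4))*90 = (-1385/19 + (2 - 2))*90 = (-1385/19 + 0)*90 = -1385/19*90 = -124650/19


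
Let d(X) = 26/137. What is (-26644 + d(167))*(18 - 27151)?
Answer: 99040930866/137 ≈ 7.2293e+8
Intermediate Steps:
d(X) = 26/137 (d(X) = 26*(1/137) = 26/137)
(-26644 + d(167))*(18 - 27151) = (-26644 + 26/137)*(18 - 27151) = -3650202/137*(-27133) = 99040930866/137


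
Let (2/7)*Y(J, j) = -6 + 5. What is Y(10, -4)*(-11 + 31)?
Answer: -70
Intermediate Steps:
Y(J, j) = -7/2 (Y(J, j) = 7*(-6 + 5)/2 = (7/2)*(-1) = -7/2)
Y(10, -4)*(-11 + 31) = -7*(-11 + 31)/2 = -7/2*20 = -70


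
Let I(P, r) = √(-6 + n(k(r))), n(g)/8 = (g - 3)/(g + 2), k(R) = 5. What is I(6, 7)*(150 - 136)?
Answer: 2*I*√182 ≈ 26.981*I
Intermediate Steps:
n(g) = 8*(-3 + g)/(2 + g) (n(g) = 8*((g - 3)/(g + 2)) = 8*((-3 + g)/(2 + g)) = 8*(-3 + g)/(2 + g))
I(P, r) = I*√182/7 (I(P, r) = √(-6 + 8*(-3 + 5)/(2 + 5)) = √(-6 + 8*2/7) = √(-6 + 8*(⅐)*2) = √(-6 + 16/7) = √(-26/7) = I*√182/7)
I(6, 7)*(150 - 136) = (I*√182/7)*(150 - 136) = (I*√182/7)*14 = 2*I*√182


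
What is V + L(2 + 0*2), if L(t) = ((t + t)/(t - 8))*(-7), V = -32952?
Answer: -98842/3 ≈ -32947.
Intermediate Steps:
L(t) = -14*t/(-8 + t) (L(t) = ((2*t)/(-8 + t))*(-7) = (2*t/(-8 + t))*(-7) = -14*t/(-8 + t))
V + L(2 + 0*2) = -32952 - 14*(2 + 0*2)/(-8 + (2 + 0*2)) = -32952 - 14*(2 + 0)/(-8 + (2 + 0)) = -32952 - 14*2/(-8 + 2) = -32952 - 14*2/(-6) = -32952 - 14*2*(-⅙) = -32952 + 14/3 = -98842/3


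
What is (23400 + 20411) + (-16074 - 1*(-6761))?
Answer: 34498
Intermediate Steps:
(23400 + 20411) + (-16074 - 1*(-6761)) = 43811 + (-16074 + 6761) = 43811 - 9313 = 34498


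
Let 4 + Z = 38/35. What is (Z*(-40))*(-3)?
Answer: -2448/7 ≈ -349.71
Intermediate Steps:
Z = -102/35 (Z = -4 + 38/35 = -102/35 ≈ -2.9143)
(Z*(-40))*(-3) = -102/35*(-40)*(-3) = (816/7)*(-3) = -2448/7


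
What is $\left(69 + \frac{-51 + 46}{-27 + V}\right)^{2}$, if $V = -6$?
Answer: $\frac{5207524}{1089} \approx 4781.9$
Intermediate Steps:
$\left(69 + \frac{-51 + 46}{-27 + V}\right)^{2} = \left(69 + \frac{-51 + 46}{-27 - 6}\right)^{2} = \left(69 - \frac{5}{-33}\right)^{2} = \left(69 - - \frac{5}{33}\right)^{2} = \left(69 + \frac{5}{33}\right)^{2} = \left(\frac{2282}{33}\right)^{2} = \frac{5207524}{1089}$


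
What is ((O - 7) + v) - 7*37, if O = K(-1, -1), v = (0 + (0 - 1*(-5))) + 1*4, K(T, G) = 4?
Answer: -253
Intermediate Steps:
v = 9 (v = (0 + (0 + 5)) + 4 = (0 + 5) + 4 = 5 + 4 = 9)
O = 4
((O - 7) + v) - 7*37 = ((4 - 7) + 9) - 7*37 = (-3 + 9) - 259 = 6 - 259 = -253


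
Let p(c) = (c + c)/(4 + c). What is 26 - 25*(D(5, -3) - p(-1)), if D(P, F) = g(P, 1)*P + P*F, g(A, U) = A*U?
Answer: -722/3 ≈ -240.67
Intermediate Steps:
D(P, F) = P**2 + F*P (D(P, F) = (P*1)*P + P*F = P*P + F*P = P**2 + F*P)
p(c) = 2*c/(4 + c) (p(c) = (2*c)/(4 + c) = 2*c/(4 + c))
26 - 25*(D(5, -3) - p(-1)) = 26 - 25*(5*(-3 + 5) - 2*(-1)/(4 - 1)) = 26 - 25*(5*2 - 2*(-1)/3) = 26 - 25*(10 - 2*(-1)/3) = 26 - 25*(10 - 1*(-2/3)) = 26 - 25*(10 + 2/3) = 26 - 25*32/3 = 26 - 800/3 = -722/3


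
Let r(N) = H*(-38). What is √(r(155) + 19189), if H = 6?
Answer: √18961 ≈ 137.70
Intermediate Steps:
r(N) = -228 (r(N) = 6*(-38) = -228)
√(r(155) + 19189) = √(-228 + 19189) = √18961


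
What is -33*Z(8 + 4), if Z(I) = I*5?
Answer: -1980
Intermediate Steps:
Z(I) = 5*I
-33*Z(8 + 4) = -165*(8 + 4) = -165*12 = -33*60 = -1980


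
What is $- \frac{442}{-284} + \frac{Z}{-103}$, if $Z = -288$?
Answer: $\frac{63659}{14626} \approx 4.3525$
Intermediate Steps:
$- \frac{442}{-284} + \frac{Z}{-103} = - \frac{442}{-284} - \frac{288}{-103} = \left(-442\right) \left(- \frac{1}{284}\right) - - \frac{288}{103} = \frac{221}{142} + \frac{288}{103} = \frac{63659}{14626}$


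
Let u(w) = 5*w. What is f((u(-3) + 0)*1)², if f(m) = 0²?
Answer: 0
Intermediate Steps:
f(m) = 0
f((u(-3) + 0)*1)² = 0² = 0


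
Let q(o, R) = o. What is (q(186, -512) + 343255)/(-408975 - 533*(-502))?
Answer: -343441/141409 ≈ -2.4287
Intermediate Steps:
(q(186, -512) + 343255)/(-408975 - 533*(-502)) = (186 + 343255)/(-408975 - 533*(-502)) = 343441/(-408975 + 267566) = 343441/(-141409) = 343441*(-1/141409) = -343441/141409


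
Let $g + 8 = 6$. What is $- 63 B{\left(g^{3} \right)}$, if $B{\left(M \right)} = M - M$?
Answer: $0$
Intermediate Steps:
$g = -2$ ($g = -8 + 6 = -2$)
$B{\left(M \right)} = 0$
$- 63 B{\left(g^{3} \right)} = \left(-63\right) 0 = 0$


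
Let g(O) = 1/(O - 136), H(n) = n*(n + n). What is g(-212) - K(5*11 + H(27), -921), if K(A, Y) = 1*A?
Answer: -526525/348 ≈ -1513.0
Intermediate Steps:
H(n) = 2*n**2 (H(n) = n*(2*n) = 2*n**2)
g(O) = 1/(-136 + O)
K(A, Y) = A
g(-212) - K(5*11 + H(27), -921) = 1/(-136 - 212) - (5*11 + 2*27**2) = 1/(-348) - (55 + 2*729) = -1/348 - (55 + 1458) = -1/348 - 1*1513 = -1/348 - 1513 = -526525/348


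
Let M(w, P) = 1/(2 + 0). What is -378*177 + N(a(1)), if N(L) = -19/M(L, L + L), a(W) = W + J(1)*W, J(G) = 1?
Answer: -66944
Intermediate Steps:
M(w, P) = ½ (M(w, P) = 1/2 = ½)
a(W) = 2*W (a(W) = W + 1*W = W + W = 2*W)
N(L) = -38 (N(L) = -19/½ = -19*2 = -38)
-378*177 + N(a(1)) = -378*177 - 38 = -66906 - 38 = -66944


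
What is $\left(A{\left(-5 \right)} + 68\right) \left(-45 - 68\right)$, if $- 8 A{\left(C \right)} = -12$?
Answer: $- \frac{15707}{2} \approx -7853.5$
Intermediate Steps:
$A{\left(C \right)} = \frac{3}{2}$ ($A{\left(C \right)} = \left(- \frac{1}{8}\right) \left(-12\right) = \frac{3}{2}$)
$\left(A{\left(-5 \right)} + 68\right) \left(-45 - 68\right) = \left(\frac{3}{2} + 68\right) \left(-45 - 68\right) = \frac{139}{2} \left(-113\right) = - \frac{15707}{2}$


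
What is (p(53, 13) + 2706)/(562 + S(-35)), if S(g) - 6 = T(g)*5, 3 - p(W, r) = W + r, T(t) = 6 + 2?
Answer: 2643/608 ≈ 4.3470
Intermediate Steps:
T(t) = 8
p(W, r) = 3 - W - r (p(W, r) = 3 - (W + r) = 3 + (-W - r) = 3 - W - r)
S(g) = 46 (S(g) = 6 + 8*5 = 6 + 40 = 46)
(p(53, 13) + 2706)/(562 + S(-35)) = ((3 - 1*53 - 1*13) + 2706)/(562 + 46) = ((3 - 53 - 13) + 2706)/608 = (-63 + 2706)*(1/608) = 2643*(1/608) = 2643/608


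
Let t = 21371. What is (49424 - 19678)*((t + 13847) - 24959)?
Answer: 305164214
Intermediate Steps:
(49424 - 19678)*((t + 13847) - 24959) = (49424 - 19678)*((21371 + 13847) - 24959) = 29746*(35218 - 24959) = 29746*10259 = 305164214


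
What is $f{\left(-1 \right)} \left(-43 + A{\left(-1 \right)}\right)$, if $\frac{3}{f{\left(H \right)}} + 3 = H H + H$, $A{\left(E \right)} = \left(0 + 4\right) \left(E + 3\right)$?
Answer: $35$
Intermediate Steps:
$A{\left(E \right)} = 12 + 4 E$ ($A{\left(E \right)} = 4 \left(3 + E\right) = 12 + 4 E$)
$f{\left(H \right)} = \frac{3}{-3 + H + H^{2}}$ ($f{\left(H \right)} = \frac{3}{-3 + \left(H H + H\right)} = \frac{3}{-3 + \left(H^{2} + H\right)} = \frac{3}{-3 + \left(H + H^{2}\right)} = \frac{3}{-3 + H + H^{2}}$)
$f{\left(-1 \right)} \left(-43 + A{\left(-1 \right)}\right) = \frac{3}{-3 - 1 + \left(-1\right)^{2}} \left(-43 + \left(12 + 4 \left(-1\right)\right)\right) = \frac{3}{-3 - 1 + 1} \left(-43 + \left(12 - 4\right)\right) = \frac{3}{-3} \left(-43 + 8\right) = 3 \left(- \frac{1}{3}\right) \left(-35\right) = \left(-1\right) \left(-35\right) = 35$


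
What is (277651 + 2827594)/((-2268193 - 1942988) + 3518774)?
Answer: -3105245/692407 ≈ -4.4847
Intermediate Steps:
(277651 + 2827594)/((-2268193 - 1942988) + 3518774) = 3105245/(-4211181 + 3518774) = 3105245/(-692407) = 3105245*(-1/692407) = -3105245/692407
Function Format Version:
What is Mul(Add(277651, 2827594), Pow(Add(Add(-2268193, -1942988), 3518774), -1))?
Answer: Rational(-3105245, 692407) ≈ -4.4847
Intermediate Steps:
Mul(Add(277651, 2827594), Pow(Add(Add(-2268193, -1942988), 3518774), -1)) = Mul(3105245, Pow(Add(-4211181, 3518774), -1)) = Mul(3105245, Pow(-692407, -1)) = Mul(3105245, Rational(-1, 692407)) = Rational(-3105245, 692407)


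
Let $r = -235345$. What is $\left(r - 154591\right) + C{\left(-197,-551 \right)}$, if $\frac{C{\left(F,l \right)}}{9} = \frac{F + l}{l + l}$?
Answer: $- \frac{214851370}{551} \approx -3.8993 \cdot 10^{5}$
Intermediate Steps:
$C{\left(F,l \right)} = \frac{9 \left(F + l\right)}{2 l}$ ($C{\left(F,l \right)} = 9 \frac{F + l}{l + l} = 9 \frac{F + l}{2 l} = \frac{9 \left(F + l\right)}{2 l}$)
$\left(r - 154591\right) + C{\left(-197,-551 \right)} = \left(-235345 - 154591\right) + \frac{9 \left(-197 - 551\right)}{2 \left(-551\right)} = -389936 + \frac{9}{2} \left(- \frac{1}{551}\right) \left(-748\right) = -389936 + \frac{3366}{551} = - \frac{214851370}{551}$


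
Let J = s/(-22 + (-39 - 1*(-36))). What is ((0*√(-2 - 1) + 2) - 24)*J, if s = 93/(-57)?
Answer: -682/475 ≈ -1.4358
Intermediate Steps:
s = -31/19 (s = 93*(-1/57) = -31/19 ≈ -1.6316)
J = 31/475 (J = -31/(19*(-22 + (-39 - 1*(-36)))) = -31/(19*(-22 + (-39 + 36))) = -31/(19*(-22 - 3)) = -31/19/(-25) = -31/19*(-1/25) = 31/475 ≈ 0.065263)
((0*√(-2 - 1) + 2) - 24)*J = ((0*√(-2 - 1) + 2) - 24)*(31/475) = ((0*√(-3) + 2) - 24)*(31/475) = ((0*(I*√3) + 2) - 24)*(31/475) = ((0 + 2) - 24)*(31/475) = (2 - 24)*(31/475) = -22*31/475 = -682/475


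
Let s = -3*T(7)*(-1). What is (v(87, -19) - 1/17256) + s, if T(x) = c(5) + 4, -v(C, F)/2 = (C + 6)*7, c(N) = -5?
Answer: -22519081/17256 ≈ -1305.0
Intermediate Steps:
v(C, F) = -84 - 14*C (v(C, F) = -2*(C + 6)*7 = -2*(6 + C)*7 = -2*(42 + 7*C) = -84 - 14*C)
T(x) = -1 (T(x) = -5 + 4 = -1)
s = -3 (s = -3*(-1)*(-1) = 3*(-1) = -3)
(v(87, -19) - 1/17256) + s = ((-84 - 14*87) - 1/17256) - 3 = ((-84 - 1218) - 1*1/17256) - 3 = (-1302 - 1/17256) - 3 = -22467313/17256 - 3 = -22519081/17256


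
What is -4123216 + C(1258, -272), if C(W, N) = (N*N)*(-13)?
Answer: -5085008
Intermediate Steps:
C(W, N) = -13*N² (C(W, N) = N²*(-13) = -13*N²)
-4123216 + C(1258, -272) = -4123216 - 13*(-272)² = -4123216 - 13*73984 = -4123216 - 961792 = -5085008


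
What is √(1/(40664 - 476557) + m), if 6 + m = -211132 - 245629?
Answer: 2*I*√21696741668448319/435893 ≈ 675.85*I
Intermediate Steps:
m = -456767 (m = -6 + (-211132 - 245629) = -6 - 456761 = -456767)
√(1/(40664 - 476557) + m) = √(1/(40664 - 476557) - 456767) = √(1/(-435893) - 456767) = √(-1/435893 - 456767) = √(-199101537932/435893) = 2*I*√21696741668448319/435893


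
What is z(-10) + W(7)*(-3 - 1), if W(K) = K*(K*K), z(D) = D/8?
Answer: -5493/4 ≈ -1373.3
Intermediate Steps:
z(D) = D/8 (z(D) = D*(1/8) = D/8)
W(K) = K**3 (W(K) = K*K**2 = K**3)
z(-10) + W(7)*(-3 - 1) = (1/8)*(-10) + 7**3*(-3 - 1) = -5/4 + 343*(-4) = -5/4 - 1372 = -5493/4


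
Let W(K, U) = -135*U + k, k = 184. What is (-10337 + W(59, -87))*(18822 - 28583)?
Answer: -15539512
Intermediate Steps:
W(K, U) = 184 - 135*U (W(K, U) = -135*U + 184 = 184 - 135*U)
(-10337 + W(59, -87))*(18822 - 28583) = (-10337 + (184 - 135*(-87)))*(18822 - 28583) = (-10337 + (184 + 11745))*(-9761) = (-10337 + 11929)*(-9761) = 1592*(-9761) = -15539512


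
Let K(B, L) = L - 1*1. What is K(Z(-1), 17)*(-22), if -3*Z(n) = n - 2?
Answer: -352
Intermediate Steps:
Z(n) = ⅔ - n/3 (Z(n) = -(n - 2)/3 = -(-2 + n)/3 = ⅔ - n/3)
K(B, L) = -1 + L (K(B, L) = L - 1 = -1 + L)
K(Z(-1), 17)*(-22) = (-1 + 17)*(-22) = 16*(-22) = -352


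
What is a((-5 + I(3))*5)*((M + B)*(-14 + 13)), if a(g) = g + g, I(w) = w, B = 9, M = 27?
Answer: 720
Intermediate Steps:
a(g) = 2*g
a((-5 + I(3))*5)*((M + B)*(-14 + 13)) = (2*((-5 + 3)*5))*((27 + 9)*(-14 + 13)) = (2*(-2*5))*(36*(-1)) = (2*(-10))*(-36) = -20*(-36) = 720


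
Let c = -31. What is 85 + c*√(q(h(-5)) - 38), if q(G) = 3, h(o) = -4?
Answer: 85 - 31*I*√35 ≈ 85.0 - 183.4*I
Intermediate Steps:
85 + c*√(q(h(-5)) - 38) = 85 - 31*√(3 - 38) = 85 - 31*I*√35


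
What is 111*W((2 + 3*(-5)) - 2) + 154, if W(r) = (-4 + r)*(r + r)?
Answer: 63424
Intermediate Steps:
W(r) = 2*r*(-4 + r) (W(r) = (-4 + r)*(2*r) = 2*r*(-4 + r))
111*W((2 + 3*(-5)) - 2) + 154 = 111*(2*((2 + 3*(-5)) - 2)*(-4 + ((2 + 3*(-5)) - 2))) + 154 = 111*(2*((2 - 15) - 2)*(-4 + ((2 - 15) - 2))) + 154 = 111*(2*(-13 - 2)*(-4 + (-13 - 2))) + 154 = 111*(2*(-15)*(-4 - 15)) + 154 = 111*(2*(-15)*(-19)) + 154 = 111*570 + 154 = 63270 + 154 = 63424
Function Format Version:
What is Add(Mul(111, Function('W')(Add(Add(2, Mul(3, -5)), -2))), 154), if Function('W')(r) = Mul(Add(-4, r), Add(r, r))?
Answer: 63424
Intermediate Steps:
Function('W')(r) = Mul(2, r, Add(-4, r)) (Function('W')(r) = Mul(Add(-4, r), Mul(2, r)) = Mul(2, r, Add(-4, r)))
Add(Mul(111, Function('W')(Add(Add(2, Mul(3, -5)), -2))), 154) = Add(Mul(111, Mul(2, Add(Add(2, Mul(3, -5)), -2), Add(-4, Add(Add(2, Mul(3, -5)), -2)))), 154) = Add(Mul(111, Mul(2, Add(Add(2, -15), -2), Add(-4, Add(Add(2, -15), -2)))), 154) = Add(Mul(111, Mul(2, Add(-13, -2), Add(-4, Add(-13, -2)))), 154) = Add(Mul(111, Mul(2, -15, Add(-4, -15))), 154) = Add(Mul(111, Mul(2, -15, -19)), 154) = Add(Mul(111, 570), 154) = Add(63270, 154) = 63424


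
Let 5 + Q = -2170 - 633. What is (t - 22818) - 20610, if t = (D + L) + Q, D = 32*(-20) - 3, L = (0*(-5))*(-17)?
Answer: -46879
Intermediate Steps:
L = 0 (L = 0*(-17) = 0)
D = -643 (D = -640 - 3 = -643)
Q = -2808 (Q = -5 + (-2170 - 633) = -5 - 2803 = -2808)
t = -3451 (t = (-643 + 0) - 2808 = -643 - 2808 = -3451)
(t - 22818) - 20610 = (-3451 - 22818) - 20610 = -26269 - 20610 = -46879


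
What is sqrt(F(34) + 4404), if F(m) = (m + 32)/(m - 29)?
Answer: 3*sqrt(12270)/5 ≈ 66.462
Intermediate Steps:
F(m) = (32 + m)/(-29 + m)
sqrt(F(34) + 4404) = sqrt((32 + 34)/(-29 + 34) + 4404) = sqrt(66/5 + 4404) = sqrt(22086/5) = 3*sqrt(12270)/5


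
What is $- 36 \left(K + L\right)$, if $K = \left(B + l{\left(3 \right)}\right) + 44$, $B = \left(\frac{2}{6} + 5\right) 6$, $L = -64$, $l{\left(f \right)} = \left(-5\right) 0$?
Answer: $-432$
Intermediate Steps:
$l{\left(f \right)} = 0$
$B = 32$ ($B = \left(2 \cdot \frac{1}{6} + 5\right) 6 = \left(\frac{1}{3} + 5\right) 6 = \frac{16}{3} \cdot 6 = 32$)
$K = 76$ ($K = \left(32 + 0\right) + 44 = 32 + 44 = 76$)
$- 36 \left(K + L\right) = - 36 \left(76 - 64\right) = \left(-36\right) 12 = -432$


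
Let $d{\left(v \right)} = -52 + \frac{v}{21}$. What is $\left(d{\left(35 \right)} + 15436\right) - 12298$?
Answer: $\frac{9263}{3} \approx 3087.7$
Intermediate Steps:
$d{\left(v \right)} = -52 + \frac{v}{21}$ ($d{\left(v \right)} = -52 + v \frac{1}{21} = -52 + \frac{v}{21}$)
$\left(d{\left(35 \right)} + 15436\right) - 12298 = \left(\left(-52 + \frac{1}{21} \cdot 35\right) + 15436\right) - 12298 = \left(\left(-52 + \frac{5}{3}\right) + 15436\right) - 12298 = \left(- \frac{151}{3} + 15436\right) - 12298 = \frac{46157}{3} - 12298 = \frac{9263}{3}$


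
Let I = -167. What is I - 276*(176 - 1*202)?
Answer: 7009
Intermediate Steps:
I - 276*(176 - 1*202) = -167 - 276*(176 - 1*202) = -167 - 276*(176 - 202) = -167 - 276*(-26) = -167 + 7176 = 7009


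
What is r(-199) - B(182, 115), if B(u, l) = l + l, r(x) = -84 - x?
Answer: -115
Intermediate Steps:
B(u, l) = 2*l
r(-199) - B(182, 115) = (-84 - 1*(-199)) - 2*115 = (-84 + 199) - 1*230 = 115 - 230 = -115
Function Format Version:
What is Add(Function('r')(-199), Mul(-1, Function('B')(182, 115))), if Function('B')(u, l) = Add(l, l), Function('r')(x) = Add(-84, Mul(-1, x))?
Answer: -115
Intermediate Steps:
Function('B')(u, l) = Mul(2, l)
Add(Function('r')(-199), Mul(-1, Function('B')(182, 115))) = Add(Add(-84, Mul(-1, -199)), Mul(-1, Mul(2, 115))) = Add(Add(-84, 199), Mul(-1, 230)) = Add(115, -230) = -115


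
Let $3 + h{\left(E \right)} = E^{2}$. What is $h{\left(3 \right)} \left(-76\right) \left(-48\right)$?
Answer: $21888$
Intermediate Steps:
$h{\left(E \right)} = -3 + E^{2}$
$h{\left(3 \right)} \left(-76\right) \left(-48\right) = \left(-3 + 3^{2}\right) \left(-76\right) \left(-48\right) = \left(-3 + 9\right) \left(-76\right) \left(-48\right) = 6 \left(-76\right) \left(-48\right) = \left(-456\right) \left(-48\right) = 21888$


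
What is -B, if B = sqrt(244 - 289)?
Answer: -3*I*sqrt(5) ≈ -6.7082*I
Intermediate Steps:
B = 3*I*sqrt(5) (B = sqrt(-45) = 3*I*sqrt(5) ≈ 6.7082*I)
-B = -3*I*sqrt(5)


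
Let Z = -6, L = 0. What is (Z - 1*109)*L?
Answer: 0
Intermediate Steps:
(Z - 1*109)*L = (-6 - 1*109)*0 = (-6 - 109)*0 = -115*0 = 0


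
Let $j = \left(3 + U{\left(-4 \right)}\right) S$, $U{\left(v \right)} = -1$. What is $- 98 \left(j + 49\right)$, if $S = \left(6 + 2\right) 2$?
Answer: $-7938$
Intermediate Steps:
$S = 16$ ($S = 8 \cdot 2 = 16$)
$j = 32$ ($j = \left(3 - 1\right) 16 = 2 \cdot 16 = 32$)
$- 98 \left(j + 49\right) = - 98 \left(32 + 49\right) = \left(-98\right) 81 = -7938$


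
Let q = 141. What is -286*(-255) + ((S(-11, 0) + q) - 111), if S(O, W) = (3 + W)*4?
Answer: 72972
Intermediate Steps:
S(O, W) = 12 + 4*W
-286*(-255) + ((S(-11, 0) + q) - 111) = -286*(-255) + (((12 + 4*0) + 141) - 111) = 72930 + (((12 + 0) + 141) - 111) = 72930 + ((12 + 141) - 111) = 72930 + (153 - 111) = 72930 + 42 = 72972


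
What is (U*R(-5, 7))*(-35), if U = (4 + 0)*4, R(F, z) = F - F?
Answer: 0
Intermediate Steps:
R(F, z) = 0
U = 16 (U = 4*4 = 16)
(U*R(-5, 7))*(-35) = (16*0)*(-35) = 0*(-35) = 0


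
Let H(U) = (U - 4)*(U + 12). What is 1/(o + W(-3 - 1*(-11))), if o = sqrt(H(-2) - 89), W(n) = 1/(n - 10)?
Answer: -2/597 - 4*I*sqrt(149)/597 ≈ -0.0033501 - 0.081786*I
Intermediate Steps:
W(n) = 1/(-10 + n)
H(U) = (-4 + U)*(12 + U)
o = I*sqrt(149) (o = sqrt((-48 + (-2)**2 + 8*(-2)) - 89) = sqrt((-48 + 4 - 16) - 89) = sqrt(-60 - 89) = sqrt(-149) = I*sqrt(149) ≈ 12.207*I)
1/(o + W(-3 - 1*(-11))) = 1/(I*sqrt(149) + 1/(-10 + (-3 - 1*(-11)))) = 1/(I*sqrt(149) + 1/(-10 + (-3 + 11))) = 1/(I*sqrt(149) + 1/(-10 + 8)) = 1/(I*sqrt(149) + 1/(-2)) = 1/(I*sqrt(149) - 1/2) = 1/(-1/2 + I*sqrt(149))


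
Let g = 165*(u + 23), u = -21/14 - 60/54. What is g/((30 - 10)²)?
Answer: 4037/480 ≈ 8.4104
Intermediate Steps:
u = -47/18 (u = -21*1/14 - 60*1/54 = -3/2 - 10/9 = -47/18 ≈ -2.6111)
g = 20185/6 (g = 165*(-47/18 + 23) = 165*(367/18) = 20185/6 ≈ 3364.2)
g/((30 - 10)²) = 20185/(6*((30 - 10)²)) = 20185/(6*(20²)) = (20185/6)/400 = (20185/6)*(1/400) = 4037/480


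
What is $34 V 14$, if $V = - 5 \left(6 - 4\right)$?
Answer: $-4760$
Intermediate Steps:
$V = -10$ ($V = \left(-5\right) 2 = -10$)
$34 V 14 = 34 \left(-10\right) 14 = \left(-340\right) 14 = -4760$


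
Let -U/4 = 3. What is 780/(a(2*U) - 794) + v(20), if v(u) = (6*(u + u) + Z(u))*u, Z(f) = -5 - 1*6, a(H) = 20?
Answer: 590690/129 ≈ 4579.0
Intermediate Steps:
U = -12 (U = -4*3 = -12)
Z(f) = -11 (Z(f) = -5 - 6 = -11)
v(u) = u*(-11 + 12*u) (v(u) = (6*(u + u) - 11)*u = (6*(2*u) - 11)*u = (12*u - 11)*u = (-11 + 12*u)*u = u*(-11 + 12*u))
780/(a(2*U) - 794) + v(20) = 780/(20 - 794) + 20*(-11 + 12*20) = 780/(-774) + 20*(-11 + 240) = -1/774*780 + 20*229 = -130/129 + 4580 = 590690/129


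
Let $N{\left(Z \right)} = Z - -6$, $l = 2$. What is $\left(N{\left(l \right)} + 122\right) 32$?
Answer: $4160$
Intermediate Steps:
$N{\left(Z \right)} = 6 + Z$ ($N{\left(Z \right)} = Z + 6 = 6 + Z$)
$\left(N{\left(l \right)} + 122\right) 32 = \left(\left(6 + 2\right) + 122\right) 32 = \left(8 + 122\right) 32 = 130 \cdot 32 = 4160$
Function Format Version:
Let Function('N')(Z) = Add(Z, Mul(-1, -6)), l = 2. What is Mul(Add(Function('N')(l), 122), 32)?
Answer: 4160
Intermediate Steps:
Function('N')(Z) = Add(6, Z) (Function('N')(Z) = Add(Z, 6) = Add(6, Z))
Mul(Add(Function('N')(l), 122), 32) = Mul(Add(Add(6, 2), 122), 32) = Mul(Add(8, 122), 32) = Mul(130, 32) = 4160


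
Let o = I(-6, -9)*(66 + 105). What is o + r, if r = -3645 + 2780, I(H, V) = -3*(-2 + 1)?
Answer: -352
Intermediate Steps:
I(H, V) = 3 (I(H, V) = -3*(-1) = 3)
r = -865
o = 513 (o = 3*(66 + 105) = 3*171 = 513)
o + r = 513 - 865 = -352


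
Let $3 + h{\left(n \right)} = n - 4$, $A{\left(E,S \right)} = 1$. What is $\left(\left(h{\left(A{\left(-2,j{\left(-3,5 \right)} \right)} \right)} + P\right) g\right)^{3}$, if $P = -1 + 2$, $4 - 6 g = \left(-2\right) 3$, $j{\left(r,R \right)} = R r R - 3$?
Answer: $- \frac{15625}{27} \approx -578.7$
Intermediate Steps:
$j{\left(r,R \right)} = -3 + r R^{2}$ ($j{\left(r,R \right)} = r R^{2} - 3 = -3 + r R^{2}$)
$g = \frac{5}{3}$ ($g = \frac{2}{3} - \frac{\left(-2\right) 3}{6} = \frac{2}{3} - -1 = \frac{2}{3} + 1 = \frac{5}{3} \approx 1.6667$)
$P = 1$
$h{\left(n \right)} = -7 + n$ ($h{\left(n \right)} = -3 + \left(n - 4\right) = -3 + \left(-4 + n\right) = -7 + n$)
$\left(\left(h{\left(A{\left(-2,j{\left(-3,5 \right)} \right)} \right)} + P\right) g\right)^{3} = \left(\left(\left(-7 + 1\right) + 1\right) \frac{5}{3}\right)^{3} = \left(\left(-6 + 1\right) \frac{5}{3}\right)^{3} = \left(\left(-5\right) \frac{5}{3}\right)^{3} = \left(- \frac{25}{3}\right)^{3} = - \frac{15625}{27}$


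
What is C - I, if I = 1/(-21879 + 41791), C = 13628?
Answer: 271360735/19912 ≈ 13628.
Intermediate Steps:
I = 1/19912 ≈ 5.0221e-5
C - I = 13628 - 1*1/19912 = 13628 - 1/19912 = 271360735/19912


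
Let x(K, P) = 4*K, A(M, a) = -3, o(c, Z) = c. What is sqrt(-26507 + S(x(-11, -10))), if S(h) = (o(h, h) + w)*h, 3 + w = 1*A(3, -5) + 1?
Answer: I*sqrt(24351) ≈ 156.05*I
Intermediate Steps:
w = -5 (w = -3 + (1*(-3) + 1) = -3 + (-3 + 1) = -3 - 2 = -5)
S(h) = h*(-5 + h) (S(h) = (h - 5)*h = (-5 + h)*h = h*(-5 + h))
sqrt(-26507 + S(x(-11, -10))) = sqrt(-26507 + (4*(-11))*(-5 + 4*(-11))) = sqrt(-26507 - 44*(-5 - 44)) = sqrt(-26507 - 44*(-49)) = sqrt(-26507 + 2156) = sqrt(-24351) = I*sqrt(24351)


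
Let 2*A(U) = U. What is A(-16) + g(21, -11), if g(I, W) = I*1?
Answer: 13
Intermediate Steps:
A(U) = U/2
g(I, W) = I
A(-16) + g(21, -11) = (½)*(-16) + 21 = -8 + 21 = 13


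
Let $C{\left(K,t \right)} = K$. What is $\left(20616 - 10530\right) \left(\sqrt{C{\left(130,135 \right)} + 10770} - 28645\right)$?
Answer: $-288913470 + 100860 \sqrt{109} \approx -2.8786 \cdot 10^{8}$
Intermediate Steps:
$\left(20616 - 10530\right) \left(\sqrt{C{\left(130,135 \right)} + 10770} - 28645\right) = \left(20616 - 10530\right) \left(\sqrt{130 + 10770} - 28645\right) = 10086 \left(\sqrt{10900} - 28645\right) = 10086 \left(10 \sqrt{109} - 28645\right) = 10086 \left(-28645 + 10 \sqrt{109}\right) = -288913470 + 100860 \sqrt{109}$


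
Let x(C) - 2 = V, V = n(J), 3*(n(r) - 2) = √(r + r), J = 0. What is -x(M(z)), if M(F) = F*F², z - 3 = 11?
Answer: -4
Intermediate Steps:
z = 14 (z = 3 + 11 = 14)
M(F) = F³
n(r) = 2 + √2*√r/3 (n(r) = 2 + √(r + r)/3 = 2 + √(2*r)/3 = 2 + (√2*√r)/3 = 2 + √2*√r/3)
V = 2 (V = 2 + √2*√0/3 = 2 + (⅓)*√2*0 = 2 + 0 = 2)
x(C) = 4 (x(C) = 2 + 2 = 4)
-x(M(z)) = -1*4 = -4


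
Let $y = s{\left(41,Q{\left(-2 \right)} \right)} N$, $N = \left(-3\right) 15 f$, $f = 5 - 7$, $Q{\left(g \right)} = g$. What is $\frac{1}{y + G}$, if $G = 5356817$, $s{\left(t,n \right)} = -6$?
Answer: $\frac{1}{5356277} \approx 1.867 \cdot 10^{-7}$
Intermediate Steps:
$f = -2$ ($f = 5 - 7 = -2$)
$N = 90$ ($N = \left(-3\right) 15 \left(-2\right) = \left(-45\right) \left(-2\right) = 90$)
$y = -540$ ($y = \left(-6\right) 90 = -540$)
$\frac{1}{y + G} = \frac{1}{-540 + 5356817} = \frac{1}{5356277}$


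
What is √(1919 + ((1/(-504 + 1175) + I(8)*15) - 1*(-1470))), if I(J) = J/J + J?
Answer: √1586649955/671 ≈ 59.363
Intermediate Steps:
I(J) = 1 + J
√(1919 + ((1/(-504 + 1175) + I(8)*15) - 1*(-1470))) = √(1919 + ((1/(-504 + 1175) + (1 + 8)*15) - 1*(-1470))) = √(1919 + ((1/671 + 9*15) + 1470)) = √(1919 + ((1/671 + 135) + 1470)) = √(1919 + (90586/671 + 1470)) = √(1919 + 1076956/671) = √(2364605/671) = √1586649955/671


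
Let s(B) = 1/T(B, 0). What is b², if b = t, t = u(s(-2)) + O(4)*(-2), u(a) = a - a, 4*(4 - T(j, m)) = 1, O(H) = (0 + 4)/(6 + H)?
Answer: 16/25 ≈ 0.64000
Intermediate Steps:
O(H) = 4/(6 + H)
T(j, m) = 15/4 (T(j, m) = 4 - ¼*1 = 4 - ¼ = 15/4)
s(B) = 4/15 (s(B) = 1/(15/4) = 4/15)
u(a) = 0
t = -⅘ (t = 0 + (4/(6 + 4))*(-2) = 0 + (4/10)*(-2) = 0 + (4*(⅒))*(-2) = 0 + (⅖)*(-2) = 0 - ⅘ = -⅘ ≈ -0.80000)
b = -⅘ ≈ -0.80000
b² = (-⅘)² = 16/25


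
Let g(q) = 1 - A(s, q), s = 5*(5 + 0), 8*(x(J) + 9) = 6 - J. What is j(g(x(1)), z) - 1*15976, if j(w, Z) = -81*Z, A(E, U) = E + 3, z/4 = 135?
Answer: -59716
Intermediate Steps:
z = 540 (z = 4*135 = 540)
x(J) = -33/4 - J/8 (x(J) = -9 + (6 - J)/8 = -9 + (¾ - J/8) = -33/4 - J/8)
s = 25 (s = 5*5 = 25)
A(E, U) = 3 + E
g(q) = -27 (g(q) = 1 - (3 + 25) = 1 - 1*28 = 1 - 28 = -27)
j(g(x(1)), z) - 1*15976 = -81*540 - 1*15976 = -43740 - 15976 = -59716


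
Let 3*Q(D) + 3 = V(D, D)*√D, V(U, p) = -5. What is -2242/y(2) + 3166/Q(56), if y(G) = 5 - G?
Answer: -3033140/4173 - 94980*√14/1391 ≈ -982.34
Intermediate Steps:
Q(D) = -1 - 5*√D/3 (Q(D) = -1 + (-5*√D)/3 = -1 - 5*√D/3)
-2242/y(2) + 3166/Q(56) = -2242/(5 - 1*2) + 3166/(-1 - 10*√14/3) = -2242/(5 - 2) + 3166/(-1 - 10*√14/3) = -2242/3 + 3166/(-1 - 10*√14/3)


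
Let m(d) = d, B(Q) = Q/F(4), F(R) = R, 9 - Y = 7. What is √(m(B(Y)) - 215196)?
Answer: I*√860782/2 ≈ 463.89*I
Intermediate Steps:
Y = 2 (Y = 9 - 1*7 = 9 - 7 = 2)
B(Q) = Q/4
√(m(B(Y)) - 215196) = √((¼)*2 - 215196) = √(½ - 215196) = √(-430391/2) = I*√860782/2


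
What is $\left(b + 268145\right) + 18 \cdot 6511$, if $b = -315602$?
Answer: $69741$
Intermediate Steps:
$\left(b + 268145\right) + 18 \cdot 6511 = \left(-315602 + 268145\right) + 18 \cdot 6511 = -47457 + 117198 = 69741$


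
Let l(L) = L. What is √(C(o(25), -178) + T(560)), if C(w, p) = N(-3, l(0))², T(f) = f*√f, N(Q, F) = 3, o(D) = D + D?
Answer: √(9 + 2240*√35) ≈ 115.16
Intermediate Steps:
o(D) = 2*D
T(f) = f^(3/2)
C(w, p) = 9 (C(w, p) = 3² = 9)
√(C(o(25), -178) + T(560)) = √(9 + 560^(3/2)) = √(9 + 2240*√35)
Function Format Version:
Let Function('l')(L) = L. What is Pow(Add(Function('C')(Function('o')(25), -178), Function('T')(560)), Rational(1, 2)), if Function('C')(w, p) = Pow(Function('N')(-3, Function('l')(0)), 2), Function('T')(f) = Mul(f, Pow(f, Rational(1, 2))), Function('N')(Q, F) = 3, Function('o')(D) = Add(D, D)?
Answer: Pow(Add(9, Mul(2240, Pow(35, Rational(1, 2)))), Rational(1, 2)) ≈ 115.16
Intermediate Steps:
Function('o')(D) = Mul(2, D)
Function('T')(f) = Pow(f, Rational(3, 2))
Function('C')(w, p) = 9 (Function('C')(w, p) = Pow(3, 2) = 9)
Pow(Add(Function('C')(Function('o')(25), -178), Function('T')(560)), Rational(1, 2)) = Pow(Add(9, Pow(560, Rational(3, 2))), Rational(1, 2)) = Pow(Add(9, Mul(2240, Pow(35, Rational(1, 2)))), Rational(1, 2))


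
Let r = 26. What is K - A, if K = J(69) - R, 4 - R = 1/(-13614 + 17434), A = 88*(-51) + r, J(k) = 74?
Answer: 17312241/3820 ≈ 4532.0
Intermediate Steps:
A = -4462 (A = 88*(-51) + 26 = -4488 + 26 = -4462)
R = 15279/3820 (R = 4 - 1/(-13614 + 17434) = 4 - 1/3820 = 15279/3820 ≈ 3.9997)
K = 267401/3820 (K = 74 - 1*15279/3820 = 74 - 15279/3820 = 267401/3820 ≈ 70.000)
K - A = 267401/3820 - 1*(-4462) = 267401/3820 + 4462 = 17312241/3820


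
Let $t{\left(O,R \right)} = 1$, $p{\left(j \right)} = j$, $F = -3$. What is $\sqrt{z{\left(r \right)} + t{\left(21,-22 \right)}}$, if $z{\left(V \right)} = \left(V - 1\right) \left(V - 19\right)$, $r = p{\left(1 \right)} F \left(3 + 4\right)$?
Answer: $\sqrt{881} \approx 29.682$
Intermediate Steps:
$r = -21$ ($r = 1 \left(-3\right) \left(3 + 4\right) = \left(-3\right) 7 = -21$)
$z{\left(V \right)} = \left(-1 + V\right) \left(-19 + V\right)$
$\sqrt{z{\left(r \right)} + t{\left(21,-22 \right)}} = \sqrt{\left(19 + \left(-21\right)^{2} - -420\right) + 1} = \sqrt{\left(19 + 441 + 420\right) + 1} = \sqrt{880 + 1} = \sqrt{881}$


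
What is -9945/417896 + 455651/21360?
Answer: 23775288137/1115782320 ≈ 21.308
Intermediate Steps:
-9945/417896 + 455651/21360 = 23775288137/1115782320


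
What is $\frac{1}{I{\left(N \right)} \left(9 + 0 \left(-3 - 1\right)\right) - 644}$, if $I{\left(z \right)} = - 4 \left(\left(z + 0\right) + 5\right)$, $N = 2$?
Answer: $- \frac{1}{896} \approx -0.0011161$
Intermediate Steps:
$I{\left(z \right)} = -20 - 4 z$ ($I{\left(z \right)} = - 4 \left(z + 5\right) = - 4 \left(5 + z\right) = -20 - 4 z$)
$\frac{1}{I{\left(N \right)} \left(9 + 0 \left(-3 - 1\right)\right) - 644} = \frac{1}{\left(-20 - 8\right) \left(9 + 0 \left(-3 - 1\right)\right) - 644} = \frac{1}{\left(-20 - 8\right) \left(9 + 0 \left(-4\right)\right) - 644} = \frac{1}{- 28 \left(9 + 0\right) - 644} = \frac{1}{\left(-28\right) 9 - 644} = \frac{1}{-252 - 644} = \frac{1}{-896} = - \frac{1}{896}$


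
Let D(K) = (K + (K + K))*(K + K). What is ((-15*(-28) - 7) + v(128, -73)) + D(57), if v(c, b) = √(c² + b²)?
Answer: 19907 + √21713 ≈ 20054.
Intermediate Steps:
D(K) = 6*K² (D(K) = (K + 2*K)*(2*K) = (3*K)*(2*K) = 6*K²)
v(c, b) = √(b² + c²)
((-15*(-28) - 7) + v(128, -73)) + D(57) = ((-15*(-28) - 7) + √((-73)² + 128²)) + 6*57² = ((420 - 7) + √(5329 + 16384)) + 6*3249 = (413 + √21713) + 19494 = 19907 + √21713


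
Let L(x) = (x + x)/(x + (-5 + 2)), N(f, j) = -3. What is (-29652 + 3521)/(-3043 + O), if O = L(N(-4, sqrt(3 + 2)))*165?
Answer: 26131/2878 ≈ 9.0796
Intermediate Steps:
L(x) = 2*x/(-3 + x) (L(x) = (2*x)/(x - 3) = (2*x)/(-3 + x) = 2*x/(-3 + x))
O = 165 (O = (2*(-3)/(-3 - 3))*165 = (2*(-3)/(-6))*165 = (2*(-3)*(-1/6))*165 = 1*165 = 165)
(-29652 + 3521)/(-3043 + O) = (-29652 + 3521)/(-3043 + 165) = -26131/(-2878) = -26131*(-1/2878) = 26131/2878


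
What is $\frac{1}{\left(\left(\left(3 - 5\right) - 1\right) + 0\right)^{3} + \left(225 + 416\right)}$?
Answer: $\frac{1}{614} \approx 0.0016287$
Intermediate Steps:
$\frac{1}{\left(\left(\left(3 - 5\right) - 1\right) + 0\right)^{3} + \left(225 + 416\right)} = \frac{1}{\left(\left(-2 - 1\right) + 0\right)^{3} + 641} = \frac{1}{\left(-3 + 0\right)^{3} + 641} = \frac{1}{\left(-3\right)^{3} + 641} = \frac{1}{-27 + 641} = \frac{1}{614}$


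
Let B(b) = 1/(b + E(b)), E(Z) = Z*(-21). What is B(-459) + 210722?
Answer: 1934427961/9180 ≈ 2.1072e+5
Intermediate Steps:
E(Z) = -21*Z
B(b) = -1/(20*b) (B(b) = 1/(b - 21*b) = 1/(-20*b) = -1/(20*b))
B(-459) + 210722 = -1/20/(-459) + 210722 = -1/20*(-1/459) + 210722 = 1/9180 + 210722 = 1934427961/9180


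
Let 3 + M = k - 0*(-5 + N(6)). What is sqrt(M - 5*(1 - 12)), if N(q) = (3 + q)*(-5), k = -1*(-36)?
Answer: 2*sqrt(22) ≈ 9.3808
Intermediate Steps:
k = 36
N(q) = -15 - 5*q
M = 33 (M = -3 + (36 - 0*(-5 + (-15 - 5*6))) = -3 + (36 - 0*(-5 + (-15 - 30))) = -3 + (36 - 0*(-5 - 45)) = -3 + (36 - 0*(-50)) = -3 + (36 - 1*0) = -3 + (36 + 0) = -3 + 36 = 33)
sqrt(M - 5*(1 - 12)) = sqrt(33 - 5*(1 - 12)) = sqrt(33 - 5*(-11)) = sqrt(33 + 55) = sqrt(88) = 2*sqrt(22)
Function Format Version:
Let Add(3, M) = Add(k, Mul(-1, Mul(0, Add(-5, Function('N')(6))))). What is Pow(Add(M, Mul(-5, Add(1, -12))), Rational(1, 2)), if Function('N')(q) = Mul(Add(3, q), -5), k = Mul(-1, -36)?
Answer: Mul(2, Pow(22, Rational(1, 2))) ≈ 9.3808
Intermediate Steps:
k = 36
Function('N')(q) = Add(-15, Mul(-5, q))
M = 33 (M = Add(-3, Add(36, Mul(-1, Mul(0, Add(-5, Add(-15, Mul(-5, 6))))))) = Add(-3, Add(36, Mul(-1, Mul(0, Add(-5, Add(-15, -30)))))) = Add(-3, Add(36, Mul(-1, Mul(0, Add(-5, -45))))) = Add(-3, Add(36, Mul(-1, Mul(0, -50)))) = Add(-3, Add(36, Mul(-1, 0))) = Add(-3, Add(36, 0)) = Add(-3, 36) = 33)
Pow(Add(M, Mul(-5, Add(1, -12))), Rational(1, 2)) = Pow(Add(33, Mul(-5, Add(1, -12))), Rational(1, 2)) = Pow(Add(33, Mul(-5, -11)), Rational(1, 2)) = Pow(Add(33, 55), Rational(1, 2)) = Pow(88, Rational(1, 2)) = Mul(2, Pow(22, Rational(1, 2)))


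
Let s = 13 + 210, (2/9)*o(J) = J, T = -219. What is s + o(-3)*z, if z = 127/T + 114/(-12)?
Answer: 104851/292 ≈ 359.08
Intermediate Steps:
o(J) = 9*J/2
s = 223
z = -4415/438 (z = 127/(-219) + 114/(-12) = 127*(-1/219) + 114*(-1/12) = -127/219 - 19/2 = -4415/438 ≈ -10.080)
s + o(-3)*z = 223 + ((9/2)*(-3))*(-4415/438) = 223 - 27/2*(-4415/438) = 223 + 39735/292 = 104851/292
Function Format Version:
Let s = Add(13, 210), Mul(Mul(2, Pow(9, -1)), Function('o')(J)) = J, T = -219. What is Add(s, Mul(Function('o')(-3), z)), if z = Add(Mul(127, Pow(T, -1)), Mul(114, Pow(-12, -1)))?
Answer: Rational(104851, 292) ≈ 359.08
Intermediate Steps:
Function('o')(J) = Mul(Rational(9, 2), J)
s = 223
z = Rational(-4415, 438) (z = Add(Mul(127, Pow(-219, -1)), Mul(114, Pow(-12, -1))) = Add(Mul(127, Rational(-1, 219)), Mul(114, Rational(-1, 12))) = Add(Rational(-127, 219), Rational(-19, 2)) = Rational(-4415, 438) ≈ -10.080)
Add(s, Mul(Function('o')(-3), z)) = Add(223, Mul(Mul(Rational(9, 2), -3), Rational(-4415, 438))) = Add(223, Mul(Rational(-27, 2), Rational(-4415, 438))) = Add(223, Rational(39735, 292)) = Rational(104851, 292)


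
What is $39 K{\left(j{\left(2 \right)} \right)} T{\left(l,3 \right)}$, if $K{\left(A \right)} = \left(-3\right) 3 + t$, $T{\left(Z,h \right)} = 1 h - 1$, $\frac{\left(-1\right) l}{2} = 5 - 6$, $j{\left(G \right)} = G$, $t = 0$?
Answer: $-702$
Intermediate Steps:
$l = 2$ ($l = - 2 \left(5 - 6\right) = \left(-2\right) \left(-1\right) = 2$)
$T{\left(Z,h \right)} = -1 + h$ ($T{\left(Z,h \right)} = h - 1 = -1 + h$)
$K{\left(A \right)} = -9$ ($K{\left(A \right)} = \left(-3\right) 3 + 0 = -9 + 0 = -9$)
$39 K{\left(j{\left(2 \right)} \right)} T{\left(l,3 \right)} = 39 \left(-9\right) \left(-1 + 3\right) = \left(-351\right) 2 = -702$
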